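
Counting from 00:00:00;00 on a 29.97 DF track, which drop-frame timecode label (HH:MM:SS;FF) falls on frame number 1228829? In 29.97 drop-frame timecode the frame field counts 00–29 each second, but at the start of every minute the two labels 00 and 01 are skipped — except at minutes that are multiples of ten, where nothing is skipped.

Each 10-minute DF block holds 10 × 60 × 30 − 9 × 2 = 17982 frames. 1228829 ÷ 17982 → 68 full blocks, remainder 6053.
Within the partial block the first minute is 1800 frames and each further minute 1798, so 3 further minute boundaries passed. Total skipped labels = 18 × 68 + 2 × 3 = 1230.
Non-drop label index = 1228829 + 1230 = 1230059; at 30 labels/s that is 11:23:21:29, i.e. DF 11:23:21;29.

11:23:21;29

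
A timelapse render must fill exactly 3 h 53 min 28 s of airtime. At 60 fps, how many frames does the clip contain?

3 h 53 min 28 s = 14008 s.
Frames = 14008 × 60 = 840480.

840480 frames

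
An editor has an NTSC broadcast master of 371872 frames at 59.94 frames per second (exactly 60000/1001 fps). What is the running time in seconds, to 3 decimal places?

Running time = 371872 × 1001/60000 = 11632621/1875 s ≈ 6204.065 s.

6204.065 seconds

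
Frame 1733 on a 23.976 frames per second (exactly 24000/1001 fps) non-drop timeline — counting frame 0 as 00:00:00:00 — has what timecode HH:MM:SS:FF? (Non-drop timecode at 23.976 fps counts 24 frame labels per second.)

00:01:12:05

1733 ÷ 24 = 72 full seconds, remainder 5 frames.
72 s = 0 h 1 min 12 s.
Timecode: 00:01:12:05.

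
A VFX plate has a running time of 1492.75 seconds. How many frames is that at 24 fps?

Frames = 1492.75 × 24 = 35826.

35826 frames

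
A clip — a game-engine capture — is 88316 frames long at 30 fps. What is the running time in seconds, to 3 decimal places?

Running time = 88316 × 1/30 = 44158/15 s ≈ 2943.867 s.

2943.867 seconds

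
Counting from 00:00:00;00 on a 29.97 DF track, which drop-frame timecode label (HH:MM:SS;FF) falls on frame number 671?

Ten DF minutes hold 17982 frames, so frame 671 lies in block 0 (frames 0–17981) with 671 frames into that block.
The block's first minute is 1800 frames and the rest 1798 each; 671 frames reaches minute 0, so 0 × 18 + 0 × 2 = 0 labels have been skipped so far.
Adding those back, label number 671 + 0 = 671 at 30 labels/s is 22 s + 11 f = 0 h 0 min 22 s frame 11, i.e. 00:00:22;11.

00:00:22;11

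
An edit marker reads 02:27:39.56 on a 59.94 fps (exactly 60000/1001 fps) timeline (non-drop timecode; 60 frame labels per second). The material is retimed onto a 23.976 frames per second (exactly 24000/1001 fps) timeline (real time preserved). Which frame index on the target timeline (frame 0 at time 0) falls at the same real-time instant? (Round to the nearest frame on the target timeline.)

Source frame index: (2×3600 + 27×60 + 39) × 60 + 56 = 531596.
Real time: 531596 / (60000/1001) = 133031899/15000 s.
Target frame: (133031899/15000) × (24000/1001) = 1063192/5 ≈ 212638.400 → 212638.

frame 212638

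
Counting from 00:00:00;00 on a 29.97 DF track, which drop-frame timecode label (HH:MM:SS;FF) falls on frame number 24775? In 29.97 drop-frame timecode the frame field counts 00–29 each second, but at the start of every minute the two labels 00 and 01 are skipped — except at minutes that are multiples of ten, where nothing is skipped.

00:13:46;19

Ten DF minutes hold 17982 frames, so frame 24775 lies in block 1 (frames 17982–35963) with 6793 frames into that block.
The block's first minute is 1800 frames and the rest 1798 each; 6793 frames reaches minute 3, so 1 × 18 + 3 × 2 = 24 labels have been skipped so far.
Adding those back, label number 24775 + 24 = 24799 at 30 labels/s is 826 s + 19 f = 0 h 13 min 46 s frame 19, i.e. 00:13:46;19.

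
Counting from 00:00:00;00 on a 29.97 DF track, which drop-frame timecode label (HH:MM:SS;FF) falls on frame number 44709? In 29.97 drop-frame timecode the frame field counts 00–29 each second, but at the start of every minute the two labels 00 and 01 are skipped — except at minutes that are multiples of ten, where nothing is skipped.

Ten DF minutes hold 17982 frames, so frame 44709 lies in block 2 (frames 35964–53945) with 8745 frames into that block.
The block's first minute is 1800 frames and the rest 1798 each; 8745 frames reaches minute 4, so 2 × 18 + 4 × 2 = 44 labels have been skipped so far.
Adding those back, label number 44709 + 44 = 44753 at 30 labels/s is 1491 s + 23 f = 0 h 24 min 51 s frame 23, i.e. 00:24:51;23.

00:24:51;23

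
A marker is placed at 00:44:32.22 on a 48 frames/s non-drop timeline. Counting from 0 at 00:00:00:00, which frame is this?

128278

Total seconds to the label: (0 × 3600 + 44 × 60 + 32) = 2672.
Frame index = 2672 × 48 + 22 = 128278.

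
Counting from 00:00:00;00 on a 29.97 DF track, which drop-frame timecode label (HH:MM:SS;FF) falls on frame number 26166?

Ten DF minutes hold 17982 frames, so frame 26166 lies in block 1 (frames 17982–35963) with 8184 frames into that block.
The block's first minute is 1800 frames and the rest 1798 each; 8184 frames reaches minute 4, so 1 × 18 + 4 × 2 = 26 labels have been skipped so far.
Adding those back, label number 26166 + 26 = 26192 at 30 labels/s is 873 s + 2 f = 0 h 14 min 33 s frame 2, i.e. 00:14:33;02.

00:14:33;02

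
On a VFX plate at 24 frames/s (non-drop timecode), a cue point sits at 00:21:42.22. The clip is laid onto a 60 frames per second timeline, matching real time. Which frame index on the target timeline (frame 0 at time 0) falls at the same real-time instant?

frame 78175

Source frame index: (0×3600 + 21×60 + 42) × 24 + 22 = 31270.
Real time: 31270 / (24) = 15635/12 s.
Target frame: (15635/12) × (60) = 78175.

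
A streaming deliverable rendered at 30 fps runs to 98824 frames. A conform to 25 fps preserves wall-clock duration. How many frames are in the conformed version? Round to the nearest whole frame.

82353 frames

Frames at target rate = 98824 × (25) / (30) = 247060/3 ≈ 82353.333.
Nearest whole frame: 82353.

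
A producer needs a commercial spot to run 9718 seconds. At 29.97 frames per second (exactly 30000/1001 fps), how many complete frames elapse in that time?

Frames = 9718 × 30000/1001 = 291540000/1001 ≈ 291248.7512.
Complete frames: 291248.

291248 frames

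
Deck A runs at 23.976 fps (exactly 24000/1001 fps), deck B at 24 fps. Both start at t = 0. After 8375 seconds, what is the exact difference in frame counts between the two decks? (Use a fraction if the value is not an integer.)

201000/1001 frames

A emits 24000/1001 × 8375 = 201000000/1001 frames; B emits 24 × 8375 = 201000.
Difference = 201000/1001 frames (≈ 200.7992); B is ahead of A.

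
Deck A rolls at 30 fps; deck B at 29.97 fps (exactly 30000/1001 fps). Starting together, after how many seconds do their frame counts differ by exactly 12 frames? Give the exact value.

400.4 seconds

The gap grows by |30000/1001 − 30| = 30/1001 frames per second.
Time for a 12-frame gap: 12 ÷ (30/1001) = 400.4 s.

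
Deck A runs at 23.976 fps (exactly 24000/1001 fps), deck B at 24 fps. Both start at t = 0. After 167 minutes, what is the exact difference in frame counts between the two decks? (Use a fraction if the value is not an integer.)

240480/1001 frames

167 min = 10020 s.
A emits 24000/1001 × 10020 = 240480000/1001 frames; B emits 24 × 10020 = 240480.
Difference = 240480/1001 frames (≈ 240.2398); B is ahead of A.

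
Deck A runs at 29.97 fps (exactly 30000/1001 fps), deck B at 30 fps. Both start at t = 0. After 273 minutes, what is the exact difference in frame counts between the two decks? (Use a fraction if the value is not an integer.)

273 min = 16380 s.
A emits 30000/1001 × 16380 = 5400000/11 frames; B emits 30 × 16380 = 491400.
Difference = 5400/11 frames (≈ 490.9091); B is ahead of A.

5400/11 frames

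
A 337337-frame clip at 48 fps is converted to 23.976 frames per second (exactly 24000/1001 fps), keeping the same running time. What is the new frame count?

Target frames = source frames × (target rate / source rate) = 337337 × (24000/1001)/(48) = 337337 × 500/1001 = 168500.

168500 frames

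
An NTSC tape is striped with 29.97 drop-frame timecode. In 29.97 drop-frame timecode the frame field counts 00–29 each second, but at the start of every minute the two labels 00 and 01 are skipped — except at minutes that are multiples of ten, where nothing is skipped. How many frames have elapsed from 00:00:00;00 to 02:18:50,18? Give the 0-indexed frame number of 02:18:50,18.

249668

Complete 10-minute blocks: 13, each 17982 frames → 233766.
Remaining 8 whole minutes in the current block: 1800 + 7 × 1798 = 14386 frames.
Within the current minute: 50 × 30 + 18 − 2 = 1516 (labels ;00/;01 skipped at this minute). Total = 233766 + 14386 + 1516 = 249668.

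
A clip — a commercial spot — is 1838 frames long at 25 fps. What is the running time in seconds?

73.52 seconds

Running time = 1838 / (25) = 73.52 s.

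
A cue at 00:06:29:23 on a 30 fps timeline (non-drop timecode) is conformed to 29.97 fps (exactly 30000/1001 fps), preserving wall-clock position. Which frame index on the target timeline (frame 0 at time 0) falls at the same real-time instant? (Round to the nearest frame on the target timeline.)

frame 11681

Source frame index: (0×3600 + 6×60 + 29) × 30 + 23 = 11693.
Real time: 11693 / (30) = 11693/30 s.
Target frame: (11693/30) × (30000/1001) = 1063000/91 ≈ 11681.319 → 11681.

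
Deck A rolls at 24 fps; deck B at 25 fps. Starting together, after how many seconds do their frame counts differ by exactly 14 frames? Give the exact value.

The gap grows by |25 − 24| = 1 frame per second.
Time for a 14-frame gap: 14 ÷ (1) = 14 s.

14 seconds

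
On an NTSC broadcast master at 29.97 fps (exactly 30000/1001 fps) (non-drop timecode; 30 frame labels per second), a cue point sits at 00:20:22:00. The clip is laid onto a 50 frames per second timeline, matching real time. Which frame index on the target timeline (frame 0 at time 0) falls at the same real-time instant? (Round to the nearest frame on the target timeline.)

frame 61161

Source frame index: (0×3600 + 20×60 + 22) × 30 + 0 = 36660.
Real time: 36660 / (30000/1001) = 611611/500 s.
Target frame: (611611/500) × (50) = 611611/10 ≈ 61161.100 → 61161.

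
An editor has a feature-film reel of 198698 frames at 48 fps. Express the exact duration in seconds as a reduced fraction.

99349/24 seconds

Running time = 198698 ÷ (48) = 198698 × 1/48 = 99349/24 s.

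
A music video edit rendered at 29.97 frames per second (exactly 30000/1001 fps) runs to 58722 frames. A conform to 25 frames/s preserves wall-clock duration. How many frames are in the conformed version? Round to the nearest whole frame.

Frames at target rate = 58722 × (25) / (30000/1001) = 9796787/200 ≈ 48983.935.
Nearest whole frame: 48984.

48984 frames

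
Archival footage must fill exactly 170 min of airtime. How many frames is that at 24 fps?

170 min = 10200 s.
Frames = 10200 × 24 = 244800.

244800 frames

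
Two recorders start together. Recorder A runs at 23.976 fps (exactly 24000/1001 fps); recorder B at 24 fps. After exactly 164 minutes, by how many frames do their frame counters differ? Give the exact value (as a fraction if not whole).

236160/1001 frames

164 min = 9840 s.
A emits 24000/1001 × 9840 = 236160000/1001 frames; B emits 24 × 9840 = 236160.
Difference = 236160/1001 frames (≈ 235.9241); B is ahead of A.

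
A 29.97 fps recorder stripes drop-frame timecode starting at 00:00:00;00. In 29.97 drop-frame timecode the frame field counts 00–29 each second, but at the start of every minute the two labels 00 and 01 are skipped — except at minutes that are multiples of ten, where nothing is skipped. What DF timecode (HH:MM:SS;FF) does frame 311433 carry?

02:53:11;15

Ten DF minutes hold 17982 frames, so frame 311433 lies in block 17 (frames 305694–323675) with 5739 frames into that block.
The block's first minute is 1800 frames and the rest 1798 each; 5739 frames reaches minute 3, so 17 × 18 + 3 × 2 = 312 labels have been skipped so far.
Adding those back, label number 311433 + 312 = 311745 at 30 labels/s is 10391 s + 15 f = 2 h 53 min 11 s frame 15, i.e. 02:53:11;15.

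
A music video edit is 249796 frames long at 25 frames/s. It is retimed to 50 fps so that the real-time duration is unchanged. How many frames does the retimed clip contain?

Frames at target rate = 249796 × (50) / (25) = 499592.

499592 frames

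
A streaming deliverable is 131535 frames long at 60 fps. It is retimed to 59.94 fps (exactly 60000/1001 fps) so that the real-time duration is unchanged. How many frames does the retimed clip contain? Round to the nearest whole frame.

131404 frames

Frames at target rate = 131535 × (60000/1001) / (60) = 131535000/1001 ≈ 131403.596.
Nearest whole frame: 131404.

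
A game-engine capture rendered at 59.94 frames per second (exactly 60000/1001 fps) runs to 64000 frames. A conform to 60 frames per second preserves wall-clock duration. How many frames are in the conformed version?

64064 frames

Target frames = source frames × (target rate / source rate) = 64000 × (60)/(60000/1001) = 64000 × 1001/1000 = 64064.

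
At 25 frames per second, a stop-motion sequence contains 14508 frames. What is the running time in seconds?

580.32 seconds

Running time = 14508 / (25) = 580.32 s.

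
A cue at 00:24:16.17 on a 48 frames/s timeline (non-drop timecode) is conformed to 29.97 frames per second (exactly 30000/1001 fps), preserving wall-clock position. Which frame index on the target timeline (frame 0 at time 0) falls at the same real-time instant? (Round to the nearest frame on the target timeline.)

frame 43647

Source frame index: (0×3600 + 24×60 + 16) × 48 + 17 = 69905.
Real time: 69905 / (48) = 69905/48 s.
Target frame: (69905/48) × (30000/1001) = 3971875/91 ≈ 43646.978 → 43647.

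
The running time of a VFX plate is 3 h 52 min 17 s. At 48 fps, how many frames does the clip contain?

668976 frames

3 h 52 min 17 s = 13937 s.
Frames = 13937 × 48 = 668976.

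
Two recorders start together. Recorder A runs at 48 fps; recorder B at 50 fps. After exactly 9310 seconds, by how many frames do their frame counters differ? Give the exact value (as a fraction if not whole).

18620 frames

A emits 48 × 9310 = 446880 frames; B emits 50 × 9310 = 465500.
Difference = 18620 frames; B is ahead of A.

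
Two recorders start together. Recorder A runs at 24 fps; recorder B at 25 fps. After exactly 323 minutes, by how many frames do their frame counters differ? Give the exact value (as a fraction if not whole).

323 min = 19380 s.
A emits 24 × 19380 = 465120 frames; B emits 25 × 19380 = 484500.
Difference = 19380 frames; B is ahead of A.

19380 frames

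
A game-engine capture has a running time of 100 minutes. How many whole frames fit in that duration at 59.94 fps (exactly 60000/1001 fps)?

100 min = 6000 s.
Frames = 6000 × 60000/1001 = 360000000/1001 ≈ 359640.3596.
Complete frames: 359640.

359640 frames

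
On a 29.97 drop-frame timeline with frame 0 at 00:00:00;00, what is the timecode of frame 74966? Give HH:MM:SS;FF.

00:41:41;10

Ten DF minutes hold 17982 frames, so frame 74966 lies in block 4 (frames 71928–89909) with 3038 frames into that block.
The block's first minute is 1800 frames and the rest 1798 each; 3038 frames reaches minute 1, so 4 × 18 + 1 × 2 = 74 labels have been skipped so far.
Adding those back, label number 74966 + 74 = 75040 at 30 labels/s is 2501 s + 10 f = 0 h 41 min 41 s frame 10, i.e. 00:41:41;10.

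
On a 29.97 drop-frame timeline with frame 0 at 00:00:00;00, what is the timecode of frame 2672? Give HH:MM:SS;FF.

Each 10-minute DF block holds 10 × 60 × 30 − 9 × 2 = 17982 frames. 2672 ÷ 17982 → 0 full blocks, remainder 2672.
Within the partial block the first minute is 1800 frames and each further minute 1798, so 1 further minute boundary passed. Total skipped labels = 18 × 0 + 2 × 1 = 2.
Non-drop label index = 2672 + 2 = 2674; at 30 labels/s that is 00:01:29:04, i.e. DF 00:01:29;04.

00:01:29;04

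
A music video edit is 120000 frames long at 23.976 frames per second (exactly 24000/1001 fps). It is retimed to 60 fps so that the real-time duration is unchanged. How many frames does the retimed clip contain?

Target frames = source frames × (target rate / source rate) = 120000 × (60)/(24000/1001) = 120000 × 1001/400 = 300300.

300300 frames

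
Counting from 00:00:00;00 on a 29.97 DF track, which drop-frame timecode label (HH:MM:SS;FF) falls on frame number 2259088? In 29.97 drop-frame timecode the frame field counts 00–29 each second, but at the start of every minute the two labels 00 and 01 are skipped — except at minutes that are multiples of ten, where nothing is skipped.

20:56:18;10

Each 10-minute DF block holds 10 × 60 × 30 − 9 × 2 = 17982 frames. 2259088 ÷ 17982 → 125 full blocks, remainder 11338.
Within the partial block the first minute is 1800 frames and each further minute 1798, so 6 further minute boundaries passed. Total skipped labels = 18 × 125 + 2 × 6 = 2262.
Non-drop label index = 2259088 + 2262 = 2261350; at 30 labels/s that is 20:56:18:10, i.e. DF 20:56:18;10.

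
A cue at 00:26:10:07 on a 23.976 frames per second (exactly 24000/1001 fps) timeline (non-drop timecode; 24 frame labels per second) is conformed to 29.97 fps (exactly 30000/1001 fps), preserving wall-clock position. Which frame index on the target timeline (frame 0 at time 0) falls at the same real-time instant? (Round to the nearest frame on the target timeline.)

Source frame index: (0×3600 + 26×60 + 10) × 24 + 7 = 37687.
Real time: 37687 / (24000/1001) = 37724687/24000 s.
Target frame: (37724687/24000) × (30000/1001) = 188435/4 ≈ 47108.750 → 47109.

frame 47109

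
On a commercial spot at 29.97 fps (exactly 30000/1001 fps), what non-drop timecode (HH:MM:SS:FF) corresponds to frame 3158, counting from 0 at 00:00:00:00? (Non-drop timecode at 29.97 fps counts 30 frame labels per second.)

00:01:45:08

3158 ÷ 30 = 105 full seconds, remainder 8 frames.
105 s = 0 h 1 min 45 s.
Timecode: 00:01:45:08.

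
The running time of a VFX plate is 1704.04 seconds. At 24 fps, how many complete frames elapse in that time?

Frames = 1704.04 × 24 = 1022424/25 ≈ 40896.9600.
Complete frames: 40896.

40896 frames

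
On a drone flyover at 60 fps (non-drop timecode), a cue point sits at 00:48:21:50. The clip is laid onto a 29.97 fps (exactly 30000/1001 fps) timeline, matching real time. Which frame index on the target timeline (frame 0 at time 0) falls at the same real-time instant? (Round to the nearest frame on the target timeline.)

frame 86968

Source frame index: (0×3600 + 48×60 + 21) × 60 + 50 = 174110.
Real time: 174110 / (60) = 17411/6 s.
Target frame: (17411/6) × (30000/1001) = 87055000/1001 ≈ 86968.032 → 86968.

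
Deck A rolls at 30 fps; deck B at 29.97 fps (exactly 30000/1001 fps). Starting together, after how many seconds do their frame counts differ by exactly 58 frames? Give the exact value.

The gap grows by |30000/1001 − 30| = 30/1001 frames per second.
Time for a 58-frame gap: 58 ÷ (30/1001) = 29029/15 s.

29029/15 seconds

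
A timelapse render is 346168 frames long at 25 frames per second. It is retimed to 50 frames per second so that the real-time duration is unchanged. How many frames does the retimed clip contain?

Target frames = source frames × (target rate / source rate) = 346168 × (50)/(25) = 346168 × 2 = 692336.

692336 frames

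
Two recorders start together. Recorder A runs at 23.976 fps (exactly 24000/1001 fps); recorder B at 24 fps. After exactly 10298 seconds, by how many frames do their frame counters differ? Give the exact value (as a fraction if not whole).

A emits 24000/1001 × 10298 = 247152000/1001 frames; B emits 24 × 10298 = 247152.
Difference = 247152/1001 frames (≈ 246.9051); B is ahead of A.

247152/1001 frames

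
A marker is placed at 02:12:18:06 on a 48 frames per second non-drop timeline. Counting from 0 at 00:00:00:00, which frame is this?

Total seconds to the label: (2 × 3600 + 12 × 60 + 18) = 7938.
Frame index = 7938 × 48 + 6 = 381030.

381030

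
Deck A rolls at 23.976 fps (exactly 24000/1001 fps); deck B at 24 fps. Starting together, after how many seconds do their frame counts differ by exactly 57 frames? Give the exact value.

The gap grows by |24 − 24000/1001| = 24/1001 frames per second.
Time for a 57-frame gap: 57 ÷ (24/1001) = 2377.375 s.

2377.375 seconds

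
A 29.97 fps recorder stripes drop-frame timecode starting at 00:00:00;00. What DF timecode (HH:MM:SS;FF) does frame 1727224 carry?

Each 10-minute DF block holds 10 × 60 × 30 − 9 × 2 = 17982 frames. 1727224 ÷ 17982 → 96 full blocks, remainder 952.
Within the partial block the first minute is 1800 frames and each further minute 1798, so 0 further minute boundaries passed. Total skipped labels = 18 × 96 + 2 × 0 = 1728.
Non-drop label index = 1727224 + 1728 = 1728952; at 30 labels/s that is 16:00:31:22, i.e. DF 16:00:31;22.

16:00:31;22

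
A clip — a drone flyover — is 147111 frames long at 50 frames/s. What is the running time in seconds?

2942.22 seconds

Running time = 147111 / (50) = 2942.22 s.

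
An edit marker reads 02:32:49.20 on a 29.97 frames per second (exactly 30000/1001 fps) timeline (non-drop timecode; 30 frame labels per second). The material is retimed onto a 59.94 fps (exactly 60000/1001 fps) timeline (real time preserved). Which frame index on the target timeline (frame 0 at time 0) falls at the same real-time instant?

frame 550180

Source frame index: (2×3600 + 32×60 + 49) × 30 + 20 = 275090.
Real time: 275090 / (30000/1001) = 27536509/3000 s.
Target frame: (27536509/3000) × (60000/1001) = 550180.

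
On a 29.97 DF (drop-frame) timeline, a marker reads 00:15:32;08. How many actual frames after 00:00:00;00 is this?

Complete 10-minute blocks: 1, each 17982 frames → 17982.
Remaining 5 whole minutes in the current block: 1800 + 4 × 1798 = 8992 frames.
Within the current minute: 32 × 30 + 8 − 2 = 966 (labels ;00/;01 skipped at this minute). Total = 17982 + 8992 + 966 = 27940.

27940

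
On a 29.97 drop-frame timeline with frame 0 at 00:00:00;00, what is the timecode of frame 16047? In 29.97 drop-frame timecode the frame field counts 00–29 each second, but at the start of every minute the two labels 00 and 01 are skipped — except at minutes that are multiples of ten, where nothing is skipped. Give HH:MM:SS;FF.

00:08:55;13

Ten DF minutes hold 17982 frames, so frame 16047 lies in block 0 (frames 0–17981) with 16047 frames into that block.
The block's first minute is 1800 frames and the rest 1798 each; 16047 frames reaches minute 8, so 0 × 18 + 8 × 2 = 16 labels have been skipped so far.
Adding those back, label number 16047 + 16 = 16063 at 30 labels/s is 535 s + 13 f = 0 h 8 min 55 s frame 13, i.e. 00:08:55;13.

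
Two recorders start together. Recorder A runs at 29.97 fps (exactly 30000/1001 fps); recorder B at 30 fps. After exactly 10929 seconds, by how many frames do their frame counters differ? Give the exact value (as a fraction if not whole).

327870/1001 frames

A emits 30000/1001 × 10929 = 327870000/1001 frames; B emits 30 × 10929 = 327870.
Difference = 327870/1001 frames (≈ 327.5425); B is ahead of A.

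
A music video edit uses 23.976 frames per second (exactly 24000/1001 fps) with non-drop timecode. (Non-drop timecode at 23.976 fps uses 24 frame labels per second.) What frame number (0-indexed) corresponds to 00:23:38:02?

Total seconds to the label: (0 × 3600 + 23 × 60 + 38) = 1418.
Frame index = 1418 × 24 + 2 = 34034.

34034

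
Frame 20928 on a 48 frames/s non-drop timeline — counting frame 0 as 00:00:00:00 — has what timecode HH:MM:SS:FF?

20928 ÷ 48 = 436 full seconds, remainder 0 frames.
436 s = 0 h 7 min 16 s.
Timecode: 00:07:16:00.

00:07:16:00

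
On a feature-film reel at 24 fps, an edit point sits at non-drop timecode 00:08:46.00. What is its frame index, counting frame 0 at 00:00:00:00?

12624

Total seconds to the label: (0 × 3600 + 8 × 60 + 46) = 526.
Frame index = 526 × 24 + 0 = 12624.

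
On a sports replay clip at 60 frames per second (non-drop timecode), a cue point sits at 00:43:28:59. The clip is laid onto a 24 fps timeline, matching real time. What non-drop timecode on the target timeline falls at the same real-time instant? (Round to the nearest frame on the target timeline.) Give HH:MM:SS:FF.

Source frame index: (0×3600 + 43×60 + 28) × 60 + 59 = 156539.
Real time: 156539 / (60) = 156539/60 s.
Target frame: (156539/60) × (24) = 313078/5 ≈ 62615.600 → 62616.
At 24 labels/s: frame 62616 → 00:43:29:00.

00:43:29:00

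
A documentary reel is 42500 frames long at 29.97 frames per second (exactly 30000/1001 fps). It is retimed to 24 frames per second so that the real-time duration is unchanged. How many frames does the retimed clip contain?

Target frames = source frames × (target rate / source rate) = 42500 × (24)/(30000/1001) = 42500 × 1001/1250 = 34034.

34034 frames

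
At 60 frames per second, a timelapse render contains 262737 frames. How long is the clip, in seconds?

Running time = 262737 / (60) = 4378.95 s.

4378.95 seconds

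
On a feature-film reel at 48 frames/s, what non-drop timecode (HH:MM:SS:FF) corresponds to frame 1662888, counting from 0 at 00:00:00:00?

09:37:23:24

1662888 ÷ 48 = 34643 full seconds, remainder 24 frames.
34643 s = 9 h 37 min 23 s.
Timecode: 09:37:23:24.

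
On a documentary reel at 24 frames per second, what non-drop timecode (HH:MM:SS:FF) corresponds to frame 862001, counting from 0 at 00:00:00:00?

09:58:36:17

862001 ÷ 24 = 35916 full seconds, remainder 17 frames.
35916 s = 9 h 58 min 36 s.
Timecode: 09:58:36:17.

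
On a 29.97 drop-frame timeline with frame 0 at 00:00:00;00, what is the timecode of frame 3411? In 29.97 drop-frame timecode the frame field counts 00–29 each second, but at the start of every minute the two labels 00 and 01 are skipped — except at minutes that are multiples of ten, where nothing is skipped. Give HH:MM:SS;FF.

Ten DF minutes hold 17982 frames, so frame 3411 lies in block 0 (frames 0–17981) with 3411 frames into that block.
The block's first minute is 1800 frames and the rest 1798 each; 3411 frames reaches minute 1, so 0 × 18 + 1 × 2 = 2 labels have been skipped so far.
Adding those back, label number 3411 + 2 = 3413 at 30 labels/s is 113 s + 23 f = 0 h 1 min 53 s frame 23, i.e. 00:01:53;23.

00:01:53;23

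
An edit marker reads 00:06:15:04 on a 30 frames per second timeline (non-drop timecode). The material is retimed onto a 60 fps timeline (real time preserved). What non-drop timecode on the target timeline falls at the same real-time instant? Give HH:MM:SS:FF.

Source frame index: (0×3600 + 6×60 + 15) × 30 + 4 = 11254.
Real time: 11254 / (30) = 5627/15 s.
Target frame: (5627/15) × (60) = 22508.
At 60 labels/s: frame 22508 → 00:06:15:08.

00:06:15:08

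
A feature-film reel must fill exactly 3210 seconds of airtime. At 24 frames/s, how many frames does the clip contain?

77040 frames

Frames = 3210 × 24 = 77040.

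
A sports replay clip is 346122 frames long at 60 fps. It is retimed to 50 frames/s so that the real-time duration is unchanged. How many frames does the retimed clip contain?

288435 frames

Target frames = source frames × (target rate / source rate) = 346122 × (50)/(60) = 346122 × 5/6 = 288435.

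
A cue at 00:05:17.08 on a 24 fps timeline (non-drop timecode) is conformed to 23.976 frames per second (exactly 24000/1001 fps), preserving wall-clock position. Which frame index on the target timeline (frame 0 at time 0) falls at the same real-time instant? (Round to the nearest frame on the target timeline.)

Source frame index: (0×3600 + 5×60 + 17) × 24 + 8 = 7616.
Real time: 7616 / (24) = 952/3 s.
Target frame: (952/3) × (24000/1001) = 1088000/143 ≈ 7608.392 → 7608.

frame 7608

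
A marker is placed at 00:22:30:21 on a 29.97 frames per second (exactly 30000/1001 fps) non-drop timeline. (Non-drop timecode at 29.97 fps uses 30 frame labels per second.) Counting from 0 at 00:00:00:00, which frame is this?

Total seconds to the label: (0 × 3600 + 22 × 60 + 30) = 1350.
Frame index = 1350 × 30 + 21 = 40521.

frame 40521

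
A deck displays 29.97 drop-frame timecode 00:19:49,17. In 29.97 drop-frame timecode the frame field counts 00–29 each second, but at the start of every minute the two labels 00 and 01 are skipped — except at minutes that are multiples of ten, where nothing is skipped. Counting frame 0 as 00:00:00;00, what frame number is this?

As if non-drop at 30 labels/s: (0 × 3600 + 19 × 60 + 49) × 30 + 17 = 35687.
Minute boundaries passed: 19; those not divisible by 10: 19 − 1 = 18; dropped labels = 2 × 18 = 36.
Actual frame index = 35687 − 36 = 35651.

35651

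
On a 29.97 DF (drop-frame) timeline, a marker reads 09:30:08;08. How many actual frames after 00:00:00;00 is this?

1025222

Complete 10-minute blocks: 57, each 17982 frames → 1024974.
Remaining 0 whole minutes in the current block: 0 frames.
Within the current minute: 8 × 30 + 8 = 248. Total = 1024974 + 0 + 248 = 1025222.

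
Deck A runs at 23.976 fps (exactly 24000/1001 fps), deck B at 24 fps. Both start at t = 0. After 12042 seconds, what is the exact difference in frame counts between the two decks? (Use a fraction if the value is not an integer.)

A emits 24000/1001 × 12042 = 289008000/1001 frames; B emits 24 × 12042 = 289008.
Difference = 289008/1001 frames (≈ 288.7193); B is ahead of A.

289008/1001 frames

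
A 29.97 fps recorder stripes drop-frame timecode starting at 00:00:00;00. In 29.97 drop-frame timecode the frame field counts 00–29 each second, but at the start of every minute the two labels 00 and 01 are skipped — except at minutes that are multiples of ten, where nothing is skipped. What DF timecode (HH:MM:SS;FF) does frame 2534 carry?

Each 10-minute DF block holds 10 × 60 × 30 − 9 × 2 = 17982 frames. 2534 ÷ 17982 → 0 full blocks, remainder 2534.
Within the partial block the first minute is 1800 frames and each further minute 1798, so 1 further minute boundary passed. Total skipped labels = 18 × 0 + 2 × 1 = 2.
Non-drop label index = 2534 + 2 = 2536; at 30 labels/s that is 00:01:24:16, i.e. DF 00:01:24;16.

00:01:24;16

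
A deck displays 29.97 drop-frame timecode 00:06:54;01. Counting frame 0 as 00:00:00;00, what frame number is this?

As if non-drop at 30 labels/s: (0 × 3600 + 6 × 60 + 54) × 30 + 1 = 12421.
Minute boundaries passed: 6; those not divisible by 10: 6 − 0 = 6; dropped labels = 2 × 6 = 12.
Actual frame index = 12421 − 12 = 12409.

12409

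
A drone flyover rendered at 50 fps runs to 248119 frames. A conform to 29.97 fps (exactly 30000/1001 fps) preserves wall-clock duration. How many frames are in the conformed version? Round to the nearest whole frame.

148723 frames

Frames at target rate = 248119 × (30000/1001) / (50) = 148871400/1001 ≈ 148722.677.
Nearest whole frame: 148723.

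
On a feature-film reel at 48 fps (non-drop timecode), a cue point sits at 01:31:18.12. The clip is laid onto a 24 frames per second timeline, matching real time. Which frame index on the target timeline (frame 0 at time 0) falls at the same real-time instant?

Source frame index: (1×3600 + 31×60 + 18) × 48 + 12 = 262956.
Real time: 262956 / (48) = 21913/4 s.
Target frame: (21913/4) × (24) = 131478.

frame 131478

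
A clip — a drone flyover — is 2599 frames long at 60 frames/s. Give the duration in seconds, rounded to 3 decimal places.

Running time = 2599 × 1/60 = 2599/60 s ≈ 43.317 s.

43.317 seconds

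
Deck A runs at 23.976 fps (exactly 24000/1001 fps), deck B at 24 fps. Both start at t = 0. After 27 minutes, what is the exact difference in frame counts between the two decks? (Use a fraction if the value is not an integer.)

38880/1001 frames

27 min = 1620 s.
A emits 24000/1001 × 1620 = 38880000/1001 frames; B emits 24 × 1620 = 38880.
Difference = 38880/1001 frames (≈ 38.8412); B is ahead of A.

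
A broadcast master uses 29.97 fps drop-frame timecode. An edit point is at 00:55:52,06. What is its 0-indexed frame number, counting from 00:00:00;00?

100466

As if non-drop at 30 labels/s: (0 × 3600 + 55 × 60 + 52) × 30 + 6 = 100566.
Minute boundaries passed: 55; those not divisible by 10: 55 − 5 = 50; dropped labels = 2 × 50 = 100.
Actual frame index = 100566 − 100 = 100466.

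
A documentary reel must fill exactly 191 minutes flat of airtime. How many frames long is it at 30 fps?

191 min = 11460 s.
Frames = 11460 × 30 = 343800.

343800 frames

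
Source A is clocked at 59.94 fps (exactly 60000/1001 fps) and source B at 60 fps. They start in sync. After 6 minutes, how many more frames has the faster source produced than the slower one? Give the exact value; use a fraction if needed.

21600/1001 frames

6 min = 360 s.
A emits 60000/1001 × 360 = 21600000/1001 frames; B emits 60 × 360 = 21600.
Difference = 21600/1001 frames (≈ 21.5784); B is ahead of A.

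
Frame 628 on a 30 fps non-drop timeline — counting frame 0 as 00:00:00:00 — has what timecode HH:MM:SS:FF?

00:00:20:28

628 ÷ 30 = 20 full seconds, remainder 28 frames.
20 s = 0 h 0 min 20 s.
Timecode: 00:00:20:28.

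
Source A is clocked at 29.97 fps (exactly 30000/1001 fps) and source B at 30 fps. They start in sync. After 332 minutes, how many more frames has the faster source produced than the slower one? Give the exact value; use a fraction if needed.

597600/1001 frames

332 min = 19920 s.
A emits 30000/1001 × 19920 = 597600000/1001 frames; B emits 30 × 19920 = 597600.
Difference = 597600/1001 frames (≈ 597.0030); B is ahead of A.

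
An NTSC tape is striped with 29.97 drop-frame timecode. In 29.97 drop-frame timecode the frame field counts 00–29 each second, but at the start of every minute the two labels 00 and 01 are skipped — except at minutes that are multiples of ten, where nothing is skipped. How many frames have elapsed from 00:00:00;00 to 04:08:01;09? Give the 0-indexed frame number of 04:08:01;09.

445991

Complete 10-minute blocks: 24, each 17982 frames → 431568.
Remaining 8 whole minutes in the current block: 1800 + 7 × 1798 = 14386 frames.
Within the current minute: 1 × 30 + 9 − 2 = 37 (labels ;00/;01 skipped at this minute). Total = 431568 + 14386 + 37 = 445991.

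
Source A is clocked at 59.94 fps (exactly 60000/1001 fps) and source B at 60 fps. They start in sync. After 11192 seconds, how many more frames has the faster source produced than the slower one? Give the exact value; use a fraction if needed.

671520/1001 frames

A emits 60000/1001 × 11192 = 671520000/1001 frames; B emits 60 × 11192 = 671520.
Difference = 671520/1001 frames (≈ 670.8492); B is ahead of A.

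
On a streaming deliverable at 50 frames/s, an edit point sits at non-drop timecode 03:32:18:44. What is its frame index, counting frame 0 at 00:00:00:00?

636944

Total seconds to the label: (3 × 3600 + 32 × 60 + 18) = 12738.
Frame index = 12738 × 50 + 44 = 636944.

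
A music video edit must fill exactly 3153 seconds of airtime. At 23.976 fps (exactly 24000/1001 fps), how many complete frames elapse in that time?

75596 frames

Frames = 3153 × 24000/1001 = 75672000/1001 ≈ 75596.4036.
Complete frames: 75596.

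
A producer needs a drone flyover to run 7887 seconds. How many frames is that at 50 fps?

394350 frames

Frames = 7887 × 50 = 394350.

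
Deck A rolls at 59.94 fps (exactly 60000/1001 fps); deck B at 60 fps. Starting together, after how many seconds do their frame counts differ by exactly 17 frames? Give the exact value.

17017/60 seconds

The gap grows by |60 − 60000/1001| = 60/1001 frames per second.
Time for a 17-frame gap: 17 ÷ (60/1001) = 17017/60 s.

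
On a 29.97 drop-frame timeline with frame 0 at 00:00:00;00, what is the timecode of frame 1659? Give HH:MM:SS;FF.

00:00:55;09

Ten DF minutes hold 17982 frames, so frame 1659 lies in block 0 (frames 0–17981) with 1659 frames into that block.
The block's first minute is 1800 frames and the rest 1798 each; 1659 frames reaches minute 0, so 0 × 18 + 0 × 2 = 0 labels have been skipped so far.
Adding those back, label number 1659 + 0 = 1659 at 30 labels/s is 55 s + 9 f = 0 h 0 min 55 s frame 9, i.e. 00:00:55;09.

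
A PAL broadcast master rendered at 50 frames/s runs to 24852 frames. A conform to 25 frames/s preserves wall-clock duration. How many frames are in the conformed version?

Frames at target rate = 24852 × (25) / (50) = 12426.

12426 frames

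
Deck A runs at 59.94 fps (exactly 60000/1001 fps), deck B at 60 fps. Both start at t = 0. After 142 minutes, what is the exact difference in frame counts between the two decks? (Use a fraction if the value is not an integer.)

142 min = 8520 s.
A emits 60000/1001 × 8520 = 511200000/1001 frames; B emits 60 × 8520 = 511200.
Difference = 511200/1001 frames (≈ 510.6893); B is ahead of A.

511200/1001 frames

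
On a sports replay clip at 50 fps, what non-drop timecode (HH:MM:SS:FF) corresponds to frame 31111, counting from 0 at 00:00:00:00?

00:10:22:11

31111 ÷ 50 = 622 full seconds, remainder 11 frames.
622 s = 0 h 10 min 22 s.
Timecode: 00:10:22:11.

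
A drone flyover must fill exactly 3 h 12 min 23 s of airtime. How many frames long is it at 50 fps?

577150 frames

3 h 12 min 23 s = 11543 s.
Frames = 11543 × 50 = 577150.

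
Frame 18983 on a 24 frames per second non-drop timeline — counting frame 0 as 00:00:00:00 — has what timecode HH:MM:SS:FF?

18983 ÷ 24 = 790 full seconds, remainder 23 frames.
790 s = 0 h 13 min 10 s.
Timecode: 00:13:10:23.

00:13:10:23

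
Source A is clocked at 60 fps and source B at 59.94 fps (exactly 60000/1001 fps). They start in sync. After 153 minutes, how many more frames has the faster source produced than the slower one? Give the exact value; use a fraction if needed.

550800/1001 frames

153 min = 9180 s.
A emits 60 × 9180 = 550800 frames; B emits 60000/1001 × 9180 = 550800000/1001.
Difference = 550800/1001 frames (≈ 550.2498); B is behind A.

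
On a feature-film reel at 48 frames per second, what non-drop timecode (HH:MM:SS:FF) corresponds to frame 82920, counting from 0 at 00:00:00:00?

82920 ÷ 48 = 1727 full seconds, remainder 24 frames.
1727 s = 0 h 28 min 47 s.
Timecode: 00:28:47:24.

00:28:47:24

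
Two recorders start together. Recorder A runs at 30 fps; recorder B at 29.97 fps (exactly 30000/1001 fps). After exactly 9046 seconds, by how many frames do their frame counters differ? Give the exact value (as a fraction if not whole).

271380/1001 frames

A emits 30 × 9046 = 271380 frames; B emits 30000/1001 × 9046 = 271380000/1001.
Difference = 271380/1001 frames (≈ 271.1089); B is behind A.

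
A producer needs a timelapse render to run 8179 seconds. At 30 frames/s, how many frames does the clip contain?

Frames = 8179 × 30 = 245370.

245370 frames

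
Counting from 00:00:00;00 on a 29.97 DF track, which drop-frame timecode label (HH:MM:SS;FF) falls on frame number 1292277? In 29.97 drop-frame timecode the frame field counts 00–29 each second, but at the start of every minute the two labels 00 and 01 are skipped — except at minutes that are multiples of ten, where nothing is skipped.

11:58:39;01

Ten DF minutes hold 17982 frames, so frame 1292277 lies in block 71 (frames 1276722–1294703) with 15555 frames into that block.
The block's first minute is 1800 frames and the rest 1798 each; 15555 frames reaches minute 8, so 71 × 18 + 8 × 2 = 1294 labels have been skipped so far.
Adding those back, label number 1292277 + 1294 = 1293571 at 30 labels/s is 43119 s + 1 f = 11 h 58 min 39 s frame 1, i.e. 11:58:39;01.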